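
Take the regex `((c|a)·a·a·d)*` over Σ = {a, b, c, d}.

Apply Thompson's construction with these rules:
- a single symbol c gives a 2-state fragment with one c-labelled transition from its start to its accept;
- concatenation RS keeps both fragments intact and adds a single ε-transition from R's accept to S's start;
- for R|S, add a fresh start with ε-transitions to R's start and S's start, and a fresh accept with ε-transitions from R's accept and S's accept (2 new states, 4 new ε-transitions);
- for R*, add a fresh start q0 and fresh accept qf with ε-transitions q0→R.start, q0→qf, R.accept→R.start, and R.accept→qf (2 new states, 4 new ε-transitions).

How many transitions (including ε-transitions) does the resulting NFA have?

16

Bottom-up over the parse tree:
Each of the 5 symbol leaves contributes 1 transition (1 symbol, 0 ε).
  c|a — 6 transitions (2 symbol, 4 ε)
  (c|a)·a·a·d — 12 transitions (5 symbol, 7 ε)
  ((c|a)·a·a·d)* — 16 transitions (5 symbol, 11 ε)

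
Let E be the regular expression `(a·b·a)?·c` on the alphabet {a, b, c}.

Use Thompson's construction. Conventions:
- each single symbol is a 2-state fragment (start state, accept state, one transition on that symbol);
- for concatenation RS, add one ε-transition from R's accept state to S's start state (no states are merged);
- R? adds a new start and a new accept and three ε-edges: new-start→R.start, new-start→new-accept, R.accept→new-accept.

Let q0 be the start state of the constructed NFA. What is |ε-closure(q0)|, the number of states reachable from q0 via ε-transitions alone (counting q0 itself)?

Let C(F) = |ε-closure(F.start)| within fragment F, and note whether F accepts ε. Symbol fragments have C = 1 and do not accept ε. Then:
  a·b·a → |ε-closure| equals the left operand's closure size = 1 (its accept is not ε-reachable, so the closure stops there)
  (a·b·a)? → |ε-closure| = 1 (new start) + 1 (body) + 1 (new accept, via ε) = 3
  (a·b·a)?·c → |ε-closure| = 3 + 1 = 4 (closure spills across the concat boundary because the left factor accepts ε)

4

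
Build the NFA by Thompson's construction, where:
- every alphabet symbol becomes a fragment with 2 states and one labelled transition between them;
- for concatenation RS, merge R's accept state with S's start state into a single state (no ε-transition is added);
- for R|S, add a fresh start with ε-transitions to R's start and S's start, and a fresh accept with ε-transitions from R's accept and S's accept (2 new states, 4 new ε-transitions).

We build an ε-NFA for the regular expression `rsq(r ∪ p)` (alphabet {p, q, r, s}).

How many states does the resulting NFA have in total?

Per subexpression:
Each of the 5 symbol leaves contributes a 2-state fragment.
  r ∪ p = 6 states
  rsq(r ∪ p) = 9 states

9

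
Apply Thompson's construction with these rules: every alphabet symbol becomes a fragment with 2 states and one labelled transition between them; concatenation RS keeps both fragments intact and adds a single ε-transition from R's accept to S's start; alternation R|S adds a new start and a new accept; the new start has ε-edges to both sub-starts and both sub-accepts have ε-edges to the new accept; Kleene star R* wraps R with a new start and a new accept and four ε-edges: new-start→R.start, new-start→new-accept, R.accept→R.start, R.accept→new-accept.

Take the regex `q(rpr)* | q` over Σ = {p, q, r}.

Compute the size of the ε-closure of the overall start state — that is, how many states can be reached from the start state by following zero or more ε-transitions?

3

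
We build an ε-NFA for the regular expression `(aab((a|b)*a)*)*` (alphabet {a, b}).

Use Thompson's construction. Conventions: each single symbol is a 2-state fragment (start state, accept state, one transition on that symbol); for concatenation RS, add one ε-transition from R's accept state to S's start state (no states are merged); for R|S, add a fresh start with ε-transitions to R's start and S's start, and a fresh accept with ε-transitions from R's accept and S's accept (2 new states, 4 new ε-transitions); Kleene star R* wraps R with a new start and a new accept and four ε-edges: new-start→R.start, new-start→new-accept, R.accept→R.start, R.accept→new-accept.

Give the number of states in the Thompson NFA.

20

Bottom-up over the parse tree:
Each of the 6 symbol leaves contributes a 2-state fragment.
  a|b = 6 states
  (a|b)* = 8 states
  (a|b)*a = 10 states
  ((a|b)*a)* = 12 states
  aab((a|b)*a)* = 18 states
  (aab((a|b)*a)*)* = 20 states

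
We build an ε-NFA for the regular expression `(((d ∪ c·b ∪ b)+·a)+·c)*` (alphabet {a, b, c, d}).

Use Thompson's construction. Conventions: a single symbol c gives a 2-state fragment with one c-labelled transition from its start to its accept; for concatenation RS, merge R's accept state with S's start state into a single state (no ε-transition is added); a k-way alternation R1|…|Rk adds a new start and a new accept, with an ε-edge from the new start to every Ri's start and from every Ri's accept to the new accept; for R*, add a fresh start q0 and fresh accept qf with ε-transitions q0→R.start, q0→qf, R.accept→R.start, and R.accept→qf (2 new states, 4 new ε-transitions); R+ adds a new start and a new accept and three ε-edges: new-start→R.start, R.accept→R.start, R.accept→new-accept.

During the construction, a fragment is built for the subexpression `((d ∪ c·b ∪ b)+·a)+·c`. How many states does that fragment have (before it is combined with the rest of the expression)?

15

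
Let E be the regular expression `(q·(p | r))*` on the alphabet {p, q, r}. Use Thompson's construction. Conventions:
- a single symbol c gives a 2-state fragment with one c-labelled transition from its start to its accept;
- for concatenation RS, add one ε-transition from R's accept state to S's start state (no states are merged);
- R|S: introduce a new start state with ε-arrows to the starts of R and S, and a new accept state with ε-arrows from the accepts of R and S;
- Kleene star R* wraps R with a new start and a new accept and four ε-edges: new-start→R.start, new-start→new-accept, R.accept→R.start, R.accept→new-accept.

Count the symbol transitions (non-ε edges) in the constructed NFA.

3

Per subexpression:
Each of the 3 symbol leaves contributes exactly 1 symbol transition.
  p | r — 2 symbol transitions
  q·(p | r) — 3 symbol transitions
  (q·(p | r))* — 3 symbol transitions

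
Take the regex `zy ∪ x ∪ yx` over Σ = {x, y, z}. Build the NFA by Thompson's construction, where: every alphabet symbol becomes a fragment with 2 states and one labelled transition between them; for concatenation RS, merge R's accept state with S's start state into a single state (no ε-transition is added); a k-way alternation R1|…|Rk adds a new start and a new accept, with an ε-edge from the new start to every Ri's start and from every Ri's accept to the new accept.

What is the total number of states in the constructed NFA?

10

By structural recursion:
Each of the 5 symbol leaves contributes a 2-state fragment.
  zy — 3 states
  yx — 3 states
  zy ∪ x ∪ yx — 10 states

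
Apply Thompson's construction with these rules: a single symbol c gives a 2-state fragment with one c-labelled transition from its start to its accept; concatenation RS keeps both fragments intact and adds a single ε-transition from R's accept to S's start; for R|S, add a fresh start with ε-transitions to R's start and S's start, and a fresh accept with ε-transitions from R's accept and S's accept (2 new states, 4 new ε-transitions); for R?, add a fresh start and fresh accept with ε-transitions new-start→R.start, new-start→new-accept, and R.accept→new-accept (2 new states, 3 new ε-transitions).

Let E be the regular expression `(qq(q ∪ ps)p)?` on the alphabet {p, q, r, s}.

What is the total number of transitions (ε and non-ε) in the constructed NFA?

17

Per subexpression:
Each of the 6 symbol leaves contributes 1 transition (1 symbol, 0 ε).
  ps = 3 transitions (2 symbol, 1 ε)
  q ∪ ps = 8 transitions (3 symbol, 5 ε)
  qq(q ∪ ps)p = 14 transitions (6 symbol, 8 ε)
  (qq(q ∪ ps)p)? = 17 transitions (6 symbol, 11 ε)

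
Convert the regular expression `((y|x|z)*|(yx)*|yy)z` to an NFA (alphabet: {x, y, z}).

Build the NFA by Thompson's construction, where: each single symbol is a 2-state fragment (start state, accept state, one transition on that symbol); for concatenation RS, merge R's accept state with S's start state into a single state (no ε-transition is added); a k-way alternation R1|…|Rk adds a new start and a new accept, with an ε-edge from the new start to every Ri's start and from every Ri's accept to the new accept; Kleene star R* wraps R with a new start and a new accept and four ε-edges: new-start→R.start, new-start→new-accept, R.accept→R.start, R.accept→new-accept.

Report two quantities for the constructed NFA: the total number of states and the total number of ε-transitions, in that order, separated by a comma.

21, 20

Building bottom-up:
Each of the 8 symbol leaves contributes 2 states and 0 ε-transitions.
  y|x|z = 8 states, 6 ε-transitions
  (y|x|z)* = 10 states, 10 ε-transitions
  yx = 3 states, 0 ε-transitions
  (yx)* = 5 states, 4 ε-transitions
  yy = 3 states, 0 ε-transitions
  (y|x|z)*|(yx)*|yy = 20 states, 20 ε-transitions
  ((y|x|z)*|(yx)*|yy)z = 21 states, 20 ε-transitions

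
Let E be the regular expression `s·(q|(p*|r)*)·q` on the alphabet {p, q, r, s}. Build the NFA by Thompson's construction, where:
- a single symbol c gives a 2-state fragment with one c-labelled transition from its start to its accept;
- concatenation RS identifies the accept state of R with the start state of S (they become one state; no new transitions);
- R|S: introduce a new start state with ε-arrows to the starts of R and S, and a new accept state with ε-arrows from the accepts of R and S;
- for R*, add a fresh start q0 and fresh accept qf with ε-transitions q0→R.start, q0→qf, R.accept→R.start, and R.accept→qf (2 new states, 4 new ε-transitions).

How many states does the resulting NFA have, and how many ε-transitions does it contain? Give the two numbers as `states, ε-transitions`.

Per subexpression:
Each of the 5 symbol leaves contributes 2 states and 0 ε-transitions.
  p* — 4 states, 4 ε-transitions
  p*|r — 8 states, 8 ε-transitions
  (p*|r)* — 10 states, 12 ε-transitions
  q|(p*|r)* — 14 states, 16 ε-transitions
  s·(q|(p*|r)*)·q — 16 states, 16 ε-transitions

16, 16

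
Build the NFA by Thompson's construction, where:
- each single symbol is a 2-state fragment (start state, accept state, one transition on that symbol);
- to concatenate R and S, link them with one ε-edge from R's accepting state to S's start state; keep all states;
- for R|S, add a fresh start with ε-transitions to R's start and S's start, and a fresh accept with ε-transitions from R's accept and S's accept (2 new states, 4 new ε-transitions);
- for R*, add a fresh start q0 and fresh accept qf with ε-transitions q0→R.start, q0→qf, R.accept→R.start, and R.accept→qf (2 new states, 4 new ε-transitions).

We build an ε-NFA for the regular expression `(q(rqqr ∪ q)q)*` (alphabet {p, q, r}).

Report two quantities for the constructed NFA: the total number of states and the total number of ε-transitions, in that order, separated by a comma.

By structural recursion:
Each of the 7 symbol leaves contributes 2 states and 0 ε-transitions.
  rqqr = 8 states, 3 ε-transitions
  rqqr ∪ q = 12 states, 7 ε-transitions
  q(rqqr ∪ q)q = 16 states, 9 ε-transitions
  (q(rqqr ∪ q)q)* = 18 states, 13 ε-transitions

18, 13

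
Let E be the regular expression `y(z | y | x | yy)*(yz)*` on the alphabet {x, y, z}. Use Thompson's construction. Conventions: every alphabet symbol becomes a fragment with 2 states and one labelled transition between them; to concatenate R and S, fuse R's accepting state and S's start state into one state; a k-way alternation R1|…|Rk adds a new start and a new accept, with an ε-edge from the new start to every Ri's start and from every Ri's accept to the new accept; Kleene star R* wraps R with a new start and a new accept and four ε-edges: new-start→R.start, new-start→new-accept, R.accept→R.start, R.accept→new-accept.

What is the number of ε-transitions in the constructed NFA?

16

Per subexpression:
Each of the 8 symbol leaves contributes 0 ε-transitions.
  yy — 0 ε-transitions
  z | y | x | yy — 8 ε-transitions
  (z | y | x | yy)* — 12 ε-transitions
  yz — 0 ε-transitions
  (yz)* — 4 ε-transitions
  y(z | y | x | yy)*(yz)* — 16 ε-transitions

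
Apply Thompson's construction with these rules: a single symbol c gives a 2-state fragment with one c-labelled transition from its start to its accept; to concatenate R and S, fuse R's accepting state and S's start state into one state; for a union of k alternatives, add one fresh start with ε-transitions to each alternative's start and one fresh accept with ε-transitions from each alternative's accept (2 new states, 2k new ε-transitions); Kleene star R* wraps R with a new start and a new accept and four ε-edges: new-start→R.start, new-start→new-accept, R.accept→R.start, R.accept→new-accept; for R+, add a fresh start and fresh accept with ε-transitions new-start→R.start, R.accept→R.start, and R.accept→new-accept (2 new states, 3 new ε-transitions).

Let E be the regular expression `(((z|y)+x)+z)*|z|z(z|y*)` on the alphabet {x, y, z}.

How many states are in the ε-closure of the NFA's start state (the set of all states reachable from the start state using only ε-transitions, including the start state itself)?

11

Work bottom-up. For each fragment F, track |ε-closure(F.start)| and whether F's accept lies in that closure (i.e. whether F accepts ε). A single-symbol fragment has closure size 1 and does not accept ε.
  z|y : new start ε-reaches every alternative's start; none of them accept ε, so the new accept is not reached: |ε-closure| = 1 + 1 + 1 = 3
  (z|y)+ : |ε-closure| = 1 + 3 = 4 (the body doesn't accept ε, so the new accept is not reached)
  (z|y)+x : |ε-closure| equals the left operand's closure size = 4 (its accept is not ε-reachable, so the closure stops there)
  ((z|y)+x)+ : new start ε-reaches only the body's start; the new accept needs a symbol first: |ε-closure| = 1 + 4 = 5
  ((z|y)+x)+z : same as the first factor's closure: |ε-closure| = 5
  (((z|y)+x)+z)* : |ε-closure| = 1 (new start) + 5 (body) + 1 (new accept) = 7
  y* : new start has ε-edges to the inner start and to the new accept, so |ε-closure| = 2 + 1 = 3
  z|y* : new start ε-reaches every alternative's start; at least one alternative accepts ε, so the union's new accept is reached too: |ε-closure| = 1 + 1 + 3 + 1 = 6
  z(z|y*) : same as the first factor's closure: |ε-closure| = 1
  (((z|y)+x)+z)*|z|z(z|y*) : |ε-closure| = 1 (new start) + (7 + 1 + 1) + 1 (new accept, since some branch ε-reaches its own accept) = 11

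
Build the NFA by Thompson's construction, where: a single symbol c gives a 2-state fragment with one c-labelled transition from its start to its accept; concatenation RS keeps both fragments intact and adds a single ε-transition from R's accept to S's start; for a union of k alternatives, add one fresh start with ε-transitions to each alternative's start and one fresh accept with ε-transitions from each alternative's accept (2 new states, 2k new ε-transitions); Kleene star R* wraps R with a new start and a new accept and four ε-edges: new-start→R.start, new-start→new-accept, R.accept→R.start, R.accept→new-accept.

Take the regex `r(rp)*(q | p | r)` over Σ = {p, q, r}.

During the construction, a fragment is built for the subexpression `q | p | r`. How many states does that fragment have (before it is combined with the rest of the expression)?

8

Fragment for `q | p | r`:
Each of the 3 symbol leaves contributes a 2-state fragment.
  q | p | r = 8 states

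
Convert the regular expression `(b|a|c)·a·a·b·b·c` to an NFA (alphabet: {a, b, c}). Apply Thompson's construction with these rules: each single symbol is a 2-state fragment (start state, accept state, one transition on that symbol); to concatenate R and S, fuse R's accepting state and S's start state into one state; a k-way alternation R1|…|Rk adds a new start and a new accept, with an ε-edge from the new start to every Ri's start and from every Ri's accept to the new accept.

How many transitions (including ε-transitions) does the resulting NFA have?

Recursing over subexpressions:
Each of the 8 symbol leaves contributes 1 transition (1 symbol, 0 ε).
  b|a|c — 9 transitions (3 symbol, 6 ε)
  (b|a|c)·a·a·b·b·c — 14 transitions (8 symbol, 6 ε)

14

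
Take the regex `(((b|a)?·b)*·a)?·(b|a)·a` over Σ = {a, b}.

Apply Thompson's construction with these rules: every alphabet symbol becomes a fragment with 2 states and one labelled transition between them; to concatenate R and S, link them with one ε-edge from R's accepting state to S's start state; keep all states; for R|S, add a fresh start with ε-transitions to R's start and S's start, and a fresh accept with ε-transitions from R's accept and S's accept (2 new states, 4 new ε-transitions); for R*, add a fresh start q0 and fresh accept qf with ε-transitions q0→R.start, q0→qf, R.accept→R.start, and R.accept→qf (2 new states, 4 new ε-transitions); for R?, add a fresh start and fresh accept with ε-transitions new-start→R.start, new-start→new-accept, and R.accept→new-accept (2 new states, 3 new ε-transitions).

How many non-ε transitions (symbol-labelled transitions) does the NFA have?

Building bottom-up:
Each of the 7 symbol leaves contributes exactly 1 symbol transition.
  b|a = 2 symbol transitions
  (b|a)? = 2 symbol transitions
  (b|a)?·b = 3 symbol transitions
  ((b|a)?·b)* = 3 symbol transitions
  ((b|a)?·b)*·a = 4 symbol transitions
  (((b|a)?·b)*·a)? = 4 symbol transitions
  b|a = 2 symbol transitions
  (((b|a)?·b)*·a)?·(b|a)·a = 7 symbol transitions

7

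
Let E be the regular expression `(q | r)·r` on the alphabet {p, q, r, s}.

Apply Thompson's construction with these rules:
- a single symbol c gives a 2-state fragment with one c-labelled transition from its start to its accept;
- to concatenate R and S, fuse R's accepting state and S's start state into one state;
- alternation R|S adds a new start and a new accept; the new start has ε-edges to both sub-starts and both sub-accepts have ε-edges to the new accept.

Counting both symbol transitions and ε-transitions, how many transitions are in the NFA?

7

Per subexpression:
Each of the 3 symbol leaves contributes 1 transition (1 symbol, 0 ε).
  q | r — 6 transitions (2 symbol, 4 ε)
  (q | r)·r — 7 transitions (3 symbol, 4 ε)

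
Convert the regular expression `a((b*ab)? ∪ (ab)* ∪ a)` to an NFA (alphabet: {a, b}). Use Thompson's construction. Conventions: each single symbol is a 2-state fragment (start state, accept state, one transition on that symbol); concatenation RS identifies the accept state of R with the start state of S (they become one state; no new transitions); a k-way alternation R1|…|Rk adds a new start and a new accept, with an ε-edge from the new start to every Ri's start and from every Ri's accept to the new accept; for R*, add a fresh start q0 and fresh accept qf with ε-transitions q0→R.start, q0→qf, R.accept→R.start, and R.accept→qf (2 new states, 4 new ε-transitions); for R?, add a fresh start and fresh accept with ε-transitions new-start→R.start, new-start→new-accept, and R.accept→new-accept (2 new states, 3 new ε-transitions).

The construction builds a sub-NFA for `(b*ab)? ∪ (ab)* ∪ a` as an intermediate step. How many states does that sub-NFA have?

Fragment for `(b*ab)? ∪ (ab)* ∪ a`:
Each of the 6 symbol leaves contributes a 2-state fragment.
  b* — 4 states
  b*ab — 6 states
  (b*ab)? — 8 states
  ab — 3 states
  (ab)* — 5 states
  (b*ab)? ∪ (ab)* ∪ a — 17 states

17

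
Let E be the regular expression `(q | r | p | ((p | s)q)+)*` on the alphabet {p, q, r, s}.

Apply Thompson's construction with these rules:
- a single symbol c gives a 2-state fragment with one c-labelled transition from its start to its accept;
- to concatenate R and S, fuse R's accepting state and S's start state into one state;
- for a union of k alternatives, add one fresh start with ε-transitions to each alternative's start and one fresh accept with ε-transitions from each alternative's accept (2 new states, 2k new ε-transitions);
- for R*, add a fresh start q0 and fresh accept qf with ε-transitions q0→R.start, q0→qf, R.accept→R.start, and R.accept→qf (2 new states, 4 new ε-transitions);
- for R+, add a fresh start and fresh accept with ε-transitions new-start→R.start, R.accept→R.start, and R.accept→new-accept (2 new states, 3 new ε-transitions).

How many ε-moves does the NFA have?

Bottom-up over the parse tree:
Each of the 6 symbol leaves contributes 0 ε-transitions.
  p | s → 4 ε-transitions
  (p | s)q → 4 ε-transitions
  ((p | s)q)+ → 7 ε-transitions
  q | r | p | ((p | s)q)+ → 15 ε-transitions
  (q | r | p | ((p | s)q)+)* → 19 ε-transitions

19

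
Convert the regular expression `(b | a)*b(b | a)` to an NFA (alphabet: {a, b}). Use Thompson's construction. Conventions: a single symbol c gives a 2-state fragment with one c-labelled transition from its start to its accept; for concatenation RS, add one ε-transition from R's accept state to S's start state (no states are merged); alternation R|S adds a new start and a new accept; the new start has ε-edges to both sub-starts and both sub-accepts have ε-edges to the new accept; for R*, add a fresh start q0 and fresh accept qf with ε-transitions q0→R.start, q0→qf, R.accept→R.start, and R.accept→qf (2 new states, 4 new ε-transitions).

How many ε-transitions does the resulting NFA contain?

Per subexpression:
Each of the 5 symbol leaves contributes 0 ε-transitions.
  b | a → 4 ε-transitions
  (b | a)* → 8 ε-transitions
  b | a → 4 ε-transitions
  (b | a)*b(b | a) → 14 ε-transitions

14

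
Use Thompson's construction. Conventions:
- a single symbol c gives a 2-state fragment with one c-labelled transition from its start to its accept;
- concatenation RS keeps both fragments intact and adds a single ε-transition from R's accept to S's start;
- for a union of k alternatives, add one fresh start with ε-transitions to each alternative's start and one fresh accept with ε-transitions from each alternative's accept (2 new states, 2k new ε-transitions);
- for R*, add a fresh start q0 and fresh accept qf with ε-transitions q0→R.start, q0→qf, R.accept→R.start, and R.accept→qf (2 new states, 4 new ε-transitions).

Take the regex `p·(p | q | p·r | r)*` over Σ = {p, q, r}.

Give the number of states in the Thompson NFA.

Per subexpression:
Each of the 6 symbol leaves contributes a 2-state fragment.
  p·r = 4 states
  p | q | p·r | r = 12 states
  (p | q | p·r | r)* = 14 states
  p·(p | q | p·r | r)* = 16 states

16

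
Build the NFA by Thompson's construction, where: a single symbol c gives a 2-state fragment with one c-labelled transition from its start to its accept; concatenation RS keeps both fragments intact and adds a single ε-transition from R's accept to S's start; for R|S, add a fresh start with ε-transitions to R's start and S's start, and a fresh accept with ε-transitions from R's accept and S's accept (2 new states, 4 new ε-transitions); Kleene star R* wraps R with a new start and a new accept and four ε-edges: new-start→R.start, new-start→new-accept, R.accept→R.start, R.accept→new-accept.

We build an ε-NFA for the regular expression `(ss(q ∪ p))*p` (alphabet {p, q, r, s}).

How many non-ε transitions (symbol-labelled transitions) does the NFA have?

5

Bottom-up over the parse tree:
Each of the 5 symbol leaves contributes exactly 1 symbol transition.
  q ∪ p → 2 symbol transitions
  ss(q ∪ p) → 4 symbol transitions
  (ss(q ∪ p))* → 4 symbol transitions
  (ss(q ∪ p))*p → 5 symbol transitions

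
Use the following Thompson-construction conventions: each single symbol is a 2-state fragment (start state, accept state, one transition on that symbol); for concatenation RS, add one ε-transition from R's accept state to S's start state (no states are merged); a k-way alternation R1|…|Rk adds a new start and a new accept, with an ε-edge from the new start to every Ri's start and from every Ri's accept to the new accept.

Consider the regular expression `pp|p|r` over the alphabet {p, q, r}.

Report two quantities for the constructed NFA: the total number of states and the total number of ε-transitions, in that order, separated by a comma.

Building bottom-up:
Each of the 4 symbol leaves contributes 2 states and 0 ε-transitions.
  pp : 4 states, 1 ε-transition
  pp|p|r : 10 states, 7 ε-transitions

10, 7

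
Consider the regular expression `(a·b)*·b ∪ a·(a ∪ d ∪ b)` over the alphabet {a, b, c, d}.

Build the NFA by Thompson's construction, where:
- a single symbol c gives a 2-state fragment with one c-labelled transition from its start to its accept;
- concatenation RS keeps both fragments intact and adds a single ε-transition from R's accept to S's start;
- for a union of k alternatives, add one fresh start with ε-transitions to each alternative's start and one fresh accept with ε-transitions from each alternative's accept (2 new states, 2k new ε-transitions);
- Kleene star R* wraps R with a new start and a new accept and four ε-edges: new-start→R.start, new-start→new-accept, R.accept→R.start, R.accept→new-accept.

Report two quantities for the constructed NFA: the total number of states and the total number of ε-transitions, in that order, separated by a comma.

By structural recursion:
Each of the 7 symbol leaves contributes 2 states and 0 ε-transitions.
  a·b : 4 states, 1 ε-transition
  (a·b)* : 6 states, 5 ε-transitions
  (a·b)*·b : 8 states, 6 ε-transitions
  a ∪ d ∪ b : 8 states, 6 ε-transitions
  a·(a ∪ d ∪ b) : 10 states, 7 ε-transitions
  (a·b)*·b ∪ a·(a ∪ d ∪ b) : 20 states, 17 ε-transitions

20, 17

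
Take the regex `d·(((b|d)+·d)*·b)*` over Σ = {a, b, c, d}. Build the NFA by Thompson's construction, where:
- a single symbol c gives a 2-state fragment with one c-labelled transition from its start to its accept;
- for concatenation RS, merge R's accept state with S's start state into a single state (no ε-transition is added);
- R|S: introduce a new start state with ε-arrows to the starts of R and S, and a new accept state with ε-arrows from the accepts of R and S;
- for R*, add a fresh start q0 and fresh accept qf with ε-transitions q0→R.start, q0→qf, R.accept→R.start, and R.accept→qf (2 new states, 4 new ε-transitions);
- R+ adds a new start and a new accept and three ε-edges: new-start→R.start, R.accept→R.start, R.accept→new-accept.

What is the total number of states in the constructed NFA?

By structural recursion:
Each of the 5 symbol leaves contributes a 2-state fragment.
  b|d → 6 states
  (b|d)+ → 8 states
  (b|d)+·d → 9 states
  ((b|d)+·d)* → 11 states
  ((b|d)+·d)*·b → 12 states
  (((b|d)+·d)*·b)* → 14 states
  d·(((b|d)+·d)*·b)* → 15 states

15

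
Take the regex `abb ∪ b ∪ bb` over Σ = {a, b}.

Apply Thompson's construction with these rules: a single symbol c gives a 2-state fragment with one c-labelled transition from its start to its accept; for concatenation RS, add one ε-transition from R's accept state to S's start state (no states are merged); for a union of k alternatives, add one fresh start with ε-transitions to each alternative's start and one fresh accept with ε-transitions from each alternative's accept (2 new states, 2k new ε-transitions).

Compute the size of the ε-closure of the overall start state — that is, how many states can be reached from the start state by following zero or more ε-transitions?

Compute the ε-closure size of each fragment's start state recursively; a symbol fragment's start has no outgoing ε-edge, so its closure is just itself (size 1).
  abb — |ε-closure| equals the left operand's closure size = 1 (its accept is not ε-reachable, so the closure stops there)
  bb — |ε-closure| equals the left operand's closure size = 1 (its accept is not ε-reachable, so the closure stops there)
  abb ∪ b ∪ bb — new start ε-reaches every alternative's start; none of them accept ε, so the new accept is not reached: |ε-closure| = 1 + 1 + 1 + 1 = 4

4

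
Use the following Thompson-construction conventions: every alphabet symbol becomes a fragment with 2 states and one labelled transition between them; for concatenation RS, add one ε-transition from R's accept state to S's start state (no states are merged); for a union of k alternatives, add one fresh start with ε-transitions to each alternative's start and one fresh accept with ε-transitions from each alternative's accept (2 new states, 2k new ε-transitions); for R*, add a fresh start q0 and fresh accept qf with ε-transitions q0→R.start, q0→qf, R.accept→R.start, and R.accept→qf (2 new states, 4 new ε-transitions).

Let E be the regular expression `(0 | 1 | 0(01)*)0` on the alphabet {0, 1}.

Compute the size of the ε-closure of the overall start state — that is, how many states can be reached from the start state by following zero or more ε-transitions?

4

Work bottom-up. For each fragment F, track |ε-closure(F.start)| and whether F's accept lies in that closure (i.e. whether F accepts ε). A single-symbol fragment has closure size 1 and does not accept ε.
  01 — |ε-closure| equals the left operand's closure size = 1 (its accept is not ε-reachable, so the closure stops there)
  (01)* — the star's fresh start ε-reaches both the body's start and the fresh accept: |ε-closure| = 2 + 1 = 3
  0(01)* — |ε-closure| equals the left operand's closure size = 1 (its accept is not ε-reachable, so the closure stops there)
  0 | 1 | 0(01)* — new start ε-reaches every alternative's start; none of them accept ε, so the new accept is not reached: |ε-closure| = 1 + 1 + 1 + 1 = 4
  (0 | 1 | 0(01)*)0 — |ε-closure| equals the left operand's closure size = 4 (its accept is not ε-reachable, so the closure stops there)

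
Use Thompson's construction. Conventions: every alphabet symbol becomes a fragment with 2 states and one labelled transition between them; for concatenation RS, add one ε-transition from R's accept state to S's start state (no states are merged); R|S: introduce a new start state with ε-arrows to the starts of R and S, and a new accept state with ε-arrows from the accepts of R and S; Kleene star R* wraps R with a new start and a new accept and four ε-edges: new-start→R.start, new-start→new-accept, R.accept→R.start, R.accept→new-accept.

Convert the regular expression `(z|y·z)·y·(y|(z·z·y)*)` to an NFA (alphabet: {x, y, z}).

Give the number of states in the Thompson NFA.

22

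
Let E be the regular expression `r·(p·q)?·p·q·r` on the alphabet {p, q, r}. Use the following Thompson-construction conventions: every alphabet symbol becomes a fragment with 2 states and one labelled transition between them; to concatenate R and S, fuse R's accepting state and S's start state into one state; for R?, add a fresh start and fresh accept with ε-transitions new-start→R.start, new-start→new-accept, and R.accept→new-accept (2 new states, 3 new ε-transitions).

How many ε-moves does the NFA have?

Building bottom-up:
Each of the 6 symbol leaves contributes 0 ε-transitions.
  p·q — 0 ε-transitions
  (p·q)? — 3 ε-transitions
  r·(p·q)?·p·q·r — 3 ε-transitions

3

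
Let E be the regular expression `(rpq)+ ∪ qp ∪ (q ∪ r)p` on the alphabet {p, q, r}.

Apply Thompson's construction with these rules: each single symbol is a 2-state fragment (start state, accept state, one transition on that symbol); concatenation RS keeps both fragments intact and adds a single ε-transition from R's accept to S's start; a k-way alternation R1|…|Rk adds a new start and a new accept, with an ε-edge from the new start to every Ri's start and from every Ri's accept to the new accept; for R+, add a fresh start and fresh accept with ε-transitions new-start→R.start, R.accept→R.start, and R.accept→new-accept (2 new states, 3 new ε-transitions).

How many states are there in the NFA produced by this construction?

Per subexpression:
Each of the 8 symbol leaves contributes a 2-state fragment.
  rpq — 6 states
  (rpq)+ — 8 states
  qp — 4 states
  q ∪ r — 6 states
  (q ∪ r)p — 8 states
  (rpq)+ ∪ qp ∪ (q ∪ r)p — 22 states

22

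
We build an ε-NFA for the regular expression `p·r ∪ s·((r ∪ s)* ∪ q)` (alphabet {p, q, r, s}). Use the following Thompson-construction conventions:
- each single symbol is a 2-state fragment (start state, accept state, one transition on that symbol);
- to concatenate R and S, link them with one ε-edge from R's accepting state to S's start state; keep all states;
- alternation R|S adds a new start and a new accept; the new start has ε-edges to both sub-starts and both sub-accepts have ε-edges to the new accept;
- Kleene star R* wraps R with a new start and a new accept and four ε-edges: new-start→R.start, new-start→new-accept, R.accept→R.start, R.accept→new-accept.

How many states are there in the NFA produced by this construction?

Bottom-up over the parse tree:
Each of the 6 symbol leaves contributes a 2-state fragment.
  p·r : 4 states
  r ∪ s : 6 states
  (r ∪ s)* : 8 states
  (r ∪ s)* ∪ q : 12 states
  s·((r ∪ s)* ∪ q) : 14 states
  p·r ∪ s·((r ∪ s)* ∪ q) : 20 states

20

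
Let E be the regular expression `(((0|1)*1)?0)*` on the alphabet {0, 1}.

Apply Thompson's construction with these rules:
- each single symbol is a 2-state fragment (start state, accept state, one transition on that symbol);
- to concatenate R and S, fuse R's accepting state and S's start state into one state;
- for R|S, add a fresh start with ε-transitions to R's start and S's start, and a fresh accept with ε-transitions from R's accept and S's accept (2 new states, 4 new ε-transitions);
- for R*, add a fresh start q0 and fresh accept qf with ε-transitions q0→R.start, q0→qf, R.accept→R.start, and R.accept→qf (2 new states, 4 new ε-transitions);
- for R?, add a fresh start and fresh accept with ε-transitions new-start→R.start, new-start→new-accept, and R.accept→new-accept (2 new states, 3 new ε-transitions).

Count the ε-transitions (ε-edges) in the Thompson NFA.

15

Recursing over subexpressions:
Each of the 4 symbol leaves contributes 0 ε-transitions.
  0|1 — 4 ε-transitions
  (0|1)* — 8 ε-transitions
  (0|1)*1 — 8 ε-transitions
  ((0|1)*1)? — 11 ε-transitions
  ((0|1)*1)?0 — 11 ε-transitions
  (((0|1)*1)?0)* — 15 ε-transitions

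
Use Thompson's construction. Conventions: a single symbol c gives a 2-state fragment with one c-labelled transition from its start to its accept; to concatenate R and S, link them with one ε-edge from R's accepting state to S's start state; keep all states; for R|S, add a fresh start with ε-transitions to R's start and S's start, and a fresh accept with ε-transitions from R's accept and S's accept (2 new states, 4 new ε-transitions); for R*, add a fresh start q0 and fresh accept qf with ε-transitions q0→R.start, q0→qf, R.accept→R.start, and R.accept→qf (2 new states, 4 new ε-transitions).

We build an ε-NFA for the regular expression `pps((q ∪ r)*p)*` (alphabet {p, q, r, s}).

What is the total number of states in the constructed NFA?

18

Bottom-up over the parse tree:
Each of the 6 symbol leaves contributes a 2-state fragment.
  q ∪ r : 6 states
  (q ∪ r)* : 8 states
  (q ∪ r)*p : 10 states
  ((q ∪ r)*p)* : 12 states
  pps((q ∪ r)*p)* : 18 states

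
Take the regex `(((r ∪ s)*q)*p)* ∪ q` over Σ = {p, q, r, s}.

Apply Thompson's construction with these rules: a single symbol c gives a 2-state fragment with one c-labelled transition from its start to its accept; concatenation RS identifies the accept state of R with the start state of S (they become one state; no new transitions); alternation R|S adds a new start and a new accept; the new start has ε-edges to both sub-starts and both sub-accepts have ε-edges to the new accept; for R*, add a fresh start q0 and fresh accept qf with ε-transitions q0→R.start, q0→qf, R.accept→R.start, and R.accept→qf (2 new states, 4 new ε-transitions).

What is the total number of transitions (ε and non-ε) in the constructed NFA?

Per subexpression:
Each of the 5 symbol leaves contributes 1 transition (1 symbol, 0 ε).
  r ∪ s = 6 transitions (2 symbol, 4 ε)
  (r ∪ s)* = 10 transitions (2 symbol, 8 ε)
  (r ∪ s)*q = 11 transitions (3 symbol, 8 ε)
  ((r ∪ s)*q)* = 15 transitions (3 symbol, 12 ε)
  ((r ∪ s)*q)*p = 16 transitions (4 symbol, 12 ε)
  (((r ∪ s)*q)*p)* = 20 transitions (4 symbol, 16 ε)
  (((r ∪ s)*q)*p)* ∪ q = 25 transitions (5 symbol, 20 ε)

25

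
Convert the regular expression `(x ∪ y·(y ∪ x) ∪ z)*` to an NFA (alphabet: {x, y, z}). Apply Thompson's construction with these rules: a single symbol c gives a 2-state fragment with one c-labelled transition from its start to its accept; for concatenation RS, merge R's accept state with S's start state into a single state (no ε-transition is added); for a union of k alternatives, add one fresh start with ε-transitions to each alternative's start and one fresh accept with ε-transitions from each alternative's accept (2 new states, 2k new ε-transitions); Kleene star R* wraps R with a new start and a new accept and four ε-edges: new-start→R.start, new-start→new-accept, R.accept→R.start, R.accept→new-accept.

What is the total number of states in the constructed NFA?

Building bottom-up:
Each of the 5 symbol leaves contributes a 2-state fragment.
  y ∪ x : 6 states
  y·(y ∪ x) : 7 states
  x ∪ y·(y ∪ x) ∪ z : 13 states
  (x ∪ y·(y ∪ x) ∪ z)* : 15 states

15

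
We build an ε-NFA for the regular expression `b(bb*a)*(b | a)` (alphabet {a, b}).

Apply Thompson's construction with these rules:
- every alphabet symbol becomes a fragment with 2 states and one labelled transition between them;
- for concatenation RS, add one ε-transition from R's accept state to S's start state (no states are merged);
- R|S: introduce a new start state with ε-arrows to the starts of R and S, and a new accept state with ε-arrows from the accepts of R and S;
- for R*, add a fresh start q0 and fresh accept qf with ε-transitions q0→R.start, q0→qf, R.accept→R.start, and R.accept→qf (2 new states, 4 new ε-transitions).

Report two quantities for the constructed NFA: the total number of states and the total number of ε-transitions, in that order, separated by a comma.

18, 16

Recursing over subexpressions:
Each of the 6 symbol leaves contributes 2 states and 0 ε-transitions.
  b* → 4 states, 4 ε-transitions
  bb*a → 8 states, 6 ε-transitions
  (bb*a)* → 10 states, 10 ε-transitions
  b | a → 6 states, 4 ε-transitions
  b(bb*a)*(b | a) → 18 states, 16 ε-transitions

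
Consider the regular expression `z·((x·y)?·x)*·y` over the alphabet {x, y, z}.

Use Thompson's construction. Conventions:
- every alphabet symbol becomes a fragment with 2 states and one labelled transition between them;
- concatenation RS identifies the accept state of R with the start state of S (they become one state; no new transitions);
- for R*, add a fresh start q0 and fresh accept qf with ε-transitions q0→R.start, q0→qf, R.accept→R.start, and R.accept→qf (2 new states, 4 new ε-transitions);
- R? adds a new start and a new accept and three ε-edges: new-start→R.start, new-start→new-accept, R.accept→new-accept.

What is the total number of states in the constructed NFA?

10

By structural recursion:
Each of the 5 symbol leaves contributes a 2-state fragment.
  x·y : 3 states
  (x·y)? : 5 states
  (x·y)?·x : 6 states
  ((x·y)?·x)* : 8 states
  z·((x·y)?·x)*·y : 10 states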